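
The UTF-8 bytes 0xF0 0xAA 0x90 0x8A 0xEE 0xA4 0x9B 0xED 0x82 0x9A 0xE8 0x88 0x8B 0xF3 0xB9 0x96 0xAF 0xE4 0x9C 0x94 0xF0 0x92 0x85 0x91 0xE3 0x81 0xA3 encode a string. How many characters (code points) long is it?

8

Byte at offset 0: 0xF0 = 11110000 → 4-byte char (#1). Advance 4.
Byte at offset 4: 0xEE = 11101110 → 3-byte char (#2). Advance 3.
Byte at offset 7: 0xED = 11101101 → 3-byte char (#3). Advance 3.
Byte at offset 10: 0xE8 = 11101000 → 3-byte char (#4). Advance 3.
Byte at offset 13: 0xF3 = 11110011 → 4-byte char (#5). Advance 4.
Byte at offset 17: 0xE4 = 11100100 → 3-byte char (#6). Advance 3.
Byte at offset 20: 0xF0 = 11110000 → 4-byte char (#7). Advance 4.
Byte at offset 24: 0xE3 = 11100011 → 3-byte char (#8). Advance 3.
Reached end at offset 27 after 8 code points.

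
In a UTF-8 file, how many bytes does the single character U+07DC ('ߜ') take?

2

U+07DC = 0x7DC. UTF-8 uses 1 byte below 0x80, 2 below 0x800, 3 below 0x10000, 4 up to 0x10FFFF. 0x7DC is in U+0080–U+07FF → 2 bytes.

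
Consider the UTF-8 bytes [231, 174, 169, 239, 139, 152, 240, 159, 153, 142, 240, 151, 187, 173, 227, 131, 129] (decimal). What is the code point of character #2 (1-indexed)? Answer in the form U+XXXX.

Offset 0: leading byte 0xE7 = 11100111 → 3-byte char #1 = E7 AE A9.
Offset 3: leading byte 0xEF = 11101111 → 3-byte char #2 = EF 8B 98.
Leading byte 0xEF = 11101111 matches 1110xxxx → 3-byte sequence.
Byte 1: 0xEF = 11101111, payload 1111 (4 bits).
Byte 2: 0x8B = 10001011 (10xxxxxx ✓), payload 001011.
Byte 3: 0x98 = 10011000 (10xxxxxx ✓), payload 011000.
Concatenate: 1111001011011000 = 0xF2D8 (16 bits → U+F2D8).

U+F2D8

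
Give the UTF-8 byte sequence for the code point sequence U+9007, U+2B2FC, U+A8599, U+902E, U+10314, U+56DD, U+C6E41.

E9 80 87 F0 AB 8B BC F2 A8 96 99 E9 80 AE F0 90 8C 94 E5 9B 9D F3 86 B9 81

U+9007: 3-byte form → E9 80 87.
U+2B2FC: 4-byte form → F0 AB 8B BC.
U+A8599: 4-byte form → F2 A8 96 99.
U+902E: 3-byte form → E9 80 AE.
U+10314: 4-byte form → F0 90 8C 94.
U+56DD: 3-byte form → E5 9B 9D.
U+C6E41: 4-byte form → F3 86 B9 81.
Concatenated (25 bytes): E9 80 87 F0 AB 8B BC F2 A8 96 99 E9 80 AE F0 90 8C 94 E5 9B 9D F3 86 B9 81.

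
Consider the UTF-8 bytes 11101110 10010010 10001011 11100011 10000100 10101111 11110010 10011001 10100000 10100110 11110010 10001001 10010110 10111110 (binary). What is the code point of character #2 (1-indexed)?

Offset 0: leading byte 0xEE = 11101110 → 3-byte char #1 = EE 92 8B.
Offset 3: leading byte 0xE3 = 11100011 → 3-byte char #2 = E3 84 AF.
Leading byte 0xE3 = 11100011 matches 1110xxxx → 3-byte sequence.
Byte 1: 0xE3 = 11100011, payload 0011 (4 bits).
Byte 2: 0x84 = 10000100 (10xxxxxx ✓), payload 000100.
Byte 3: 0xAF = 10101111 (10xxxxxx ✓), payload 101111.
Concatenate: 0011000100101111 = 0x312F (16 bits → U+312F).

U+312F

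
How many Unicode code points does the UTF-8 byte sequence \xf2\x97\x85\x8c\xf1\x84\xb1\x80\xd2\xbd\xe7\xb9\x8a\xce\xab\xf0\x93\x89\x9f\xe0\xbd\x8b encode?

7

Byte at offset 0: 0xF2 = 11110010 → 4-byte char (#1). Advance 4.
Byte at offset 4: 0xF1 = 11110001 → 4-byte char (#2). Advance 4.
Byte at offset 8: 0xD2 = 11010010 → 2-byte char (#3). Advance 2.
Byte at offset 10: 0xE7 = 11100111 → 3-byte char (#4). Advance 3.
Byte at offset 13: 0xCE = 11001110 → 2-byte char (#5). Advance 2.
Byte at offset 15: 0xF0 = 11110000 → 4-byte char (#6). Advance 4.
Byte at offset 19: 0xE0 = 11100000 → 3-byte char (#7). Advance 3.
Reached end at offset 22 after 7 code points.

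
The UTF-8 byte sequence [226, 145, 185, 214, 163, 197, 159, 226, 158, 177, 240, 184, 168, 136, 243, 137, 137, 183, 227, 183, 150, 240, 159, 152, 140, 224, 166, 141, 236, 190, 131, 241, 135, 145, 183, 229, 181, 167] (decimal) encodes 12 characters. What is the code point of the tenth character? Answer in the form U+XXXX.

U+CF83

Offset 0: leading byte 0xE2 = 11100010 → 3-byte char #1 = E2 91 B9.
Offset 3: leading byte 0xD6 = 11010110 → 2-byte char #2 = D6 A3.
Offset 5: leading byte 0xC5 = 11000101 → 2-byte char #3 = C5 9F.
Offset 7: leading byte 0xE2 = 11100010 → 3-byte char #4 = E2 9E B1.
Offset 10: leading byte 0xF0 = 11110000 → 4-byte char #5 = F0 B8 A8 88.
Offset 14: leading byte 0xF3 = 11110011 → 4-byte char #6 = F3 89 89 B7.
Offset 18: leading byte 0xE3 = 11100011 → 3-byte char #7 = E3 B7 96.
Offset 21: leading byte 0xF0 = 11110000 → 4-byte char #8 = F0 9F 98 8C.
Offset 25: leading byte 0xE0 = 11100000 → 3-byte char #9 = E0 A6 8D.
Offset 28: leading byte 0xEC = 11101100 → 3-byte char #10 = EC BE 83.
Leading byte 0xEC = 11101100 matches 1110xxxx → 3-byte sequence.
Byte 1: 0xEC = 11101100, payload 1100 (4 bits).
Byte 2: 0xBE = 10111110 (10xxxxxx ✓), payload 111110.
Byte 3: 0x83 = 10000011 (10xxxxxx ✓), payload 000011.
Concatenate: 1100111110000011 = 0xCF83 (16 bits → U+CF83).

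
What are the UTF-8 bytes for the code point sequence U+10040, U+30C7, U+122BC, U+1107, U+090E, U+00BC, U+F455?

F0 90 81 80 E3 83 87 F0 92 8A BC E1 84 87 E0 A4 8E C2 BC EF 91 95

U+10040: 4-byte form → F0 90 81 80.
U+30C7: 3-byte form → E3 83 87.
U+122BC: 4-byte form → F0 92 8A BC.
U+1107: 3-byte form → E1 84 87.
U+090E: 3-byte form → E0 A4 8E.
U+00BC: 2-byte form → C2 BC.
U+F455: 3-byte form → EF 91 95.
Concatenated (22 bytes): F0 90 81 80 E3 83 87 F0 92 8A BC E1 84 87 E0 A4 8E C2 BC EF 91 95.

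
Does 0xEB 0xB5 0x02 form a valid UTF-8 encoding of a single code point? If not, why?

invalid (non-continuation byte where continuation expected)

Leading byte 0xEB = 11101011 → 3-byte form.
Byte 3 is 0x02 = 00000010, which is not 10xxxxxx — expected a continuation byte.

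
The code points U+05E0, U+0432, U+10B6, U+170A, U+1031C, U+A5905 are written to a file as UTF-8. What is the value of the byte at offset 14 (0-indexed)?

U+05E0 → 2-byte form D7 A0 at offsets 0–1.
U+0432 → 2-byte form D0 B2 at offsets 2–3.
U+10B6 → 3-byte form E1 82 B6 at offsets 4–6.
U+170A → 3-byte form E1 9C 8A at offsets 7–9.
U+1031C → 4-byte form F0 90 8C 9C at offsets 10–13.
U+A5905 → 4-byte form F2 A5 A4 85 at offsets 14–17.
Offset 14 falls in char 6's range; it's byte 1 of F2 A5 A4 85 = 0xF2.

0xF2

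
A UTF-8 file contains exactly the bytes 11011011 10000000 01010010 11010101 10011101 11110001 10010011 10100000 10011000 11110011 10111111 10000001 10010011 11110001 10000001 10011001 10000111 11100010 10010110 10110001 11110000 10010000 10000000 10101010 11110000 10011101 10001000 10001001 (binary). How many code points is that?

9

Byte at offset 0: 0xDB = 11011011 → 2-byte char (#1). Advance 2.
Byte at offset 2: 0x52 = 01010010 → 1-byte char (#2). Advance 1.
Byte at offset 3: 0xD5 = 11010101 → 2-byte char (#3). Advance 2.
Byte at offset 5: 0xF1 = 11110001 → 4-byte char (#4). Advance 4.
Byte at offset 9: 0xF3 = 11110011 → 4-byte char (#5). Advance 4.
Byte at offset 13: 0xF1 = 11110001 → 4-byte char (#6). Advance 4.
Byte at offset 17: 0xE2 = 11100010 → 3-byte char (#7). Advance 3.
Byte at offset 20: 0xF0 = 11110000 → 4-byte char (#8). Advance 4.
Byte at offset 24: 0xF0 = 11110000 → 4-byte char (#9). Advance 4.
Reached end at offset 28 after 9 code points.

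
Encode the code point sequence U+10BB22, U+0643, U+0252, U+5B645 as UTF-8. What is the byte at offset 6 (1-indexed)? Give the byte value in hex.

1-indexed offset 6 is 0-indexed offset 5.
U+10BB22 → 4-byte form F4 8B AC A2 at offsets 0–3.
U+0643 → 2-byte form D9 83 at offsets 4–5.
Offset 5 falls in char 2's range; it's byte 2 of D9 83 = 0x83.

0x83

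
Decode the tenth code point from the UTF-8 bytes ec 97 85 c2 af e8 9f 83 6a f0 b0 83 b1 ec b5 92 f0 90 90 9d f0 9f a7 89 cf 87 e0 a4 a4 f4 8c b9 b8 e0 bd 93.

Offset 0: leading byte 0xEC = 11101100 → 3-byte char #1 = EC 97 85.
Offset 3: leading byte 0xC2 = 11000010 → 2-byte char #2 = C2 AF.
Offset 5: leading byte 0xE8 = 11101000 → 3-byte char #3 = E8 9F 83.
Offset 8: leading byte 0x6A = 01101010 → 1-byte char #4 = 6A.
Offset 9: leading byte 0xF0 = 11110000 → 4-byte char #5 = F0 B0 83 B1.
Offset 13: leading byte 0xEC = 11101100 → 3-byte char #6 = EC B5 92.
Offset 16: leading byte 0xF0 = 11110000 → 4-byte char #7 = F0 90 90 9D.
Offset 20: leading byte 0xF0 = 11110000 → 4-byte char #8 = F0 9F A7 89.
Offset 24: leading byte 0xCF = 11001111 → 2-byte char #9 = CF 87.
Offset 26: leading byte 0xE0 = 11100000 → 3-byte char #10 = E0 A4 A4.
Leading byte 0xE0 = 11100000 matches 1110xxxx → 3-byte sequence.
Byte 1: 0xE0 = 11100000, payload 0000 (4 bits).
Byte 2: 0xA4 = 10100100 (10xxxxxx ✓), payload 100100.
Byte 3: 0xA4 = 10100100 (10xxxxxx ✓), payload 100100.
Concatenate: 0000100100100100 = 0x924 (16 bits → U+0924).

U+0924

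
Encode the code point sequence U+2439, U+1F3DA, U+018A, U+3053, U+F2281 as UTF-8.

U+2439: 3-byte form → E2 90 B9.
U+1F3DA: 4-byte form → F0 9F 8F 9A.
U+018A: 2-byte form → C6 8A.
U+3053: 3-byte form → E3 81 93.
U+F2281: 4-byte form → F3 B2 8A 81.
Concatenated (16 bytes): E2 90 B9 F0 9F 8F 9A C6 8A E3 81 93 F3 B2 8A 81.

E2 90 B9 F0 9F 8F 9A C6 8A E3 81 93 F3 B2 8A 81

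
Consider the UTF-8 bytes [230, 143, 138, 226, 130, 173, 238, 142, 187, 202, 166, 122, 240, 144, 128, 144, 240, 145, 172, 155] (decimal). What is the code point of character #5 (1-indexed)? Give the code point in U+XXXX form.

Offset 0: leading byte 0xE6 = 11100110 → 3-byte char #1 = E6 8F 8A.
Offset 3: leading byte 0xE2 = 11100010 → 3-byte char #2 = E2 82 AD.
Offset 6: leading byte 0xEE = 11101110 → 3-byte char #3 = EE 8E BB.
Offset 9: leading byte 0xCA = 11001010 → 2-byte char #4 = CA A6.
Offset 11: leading byte 0x7A = 01111010 → 1-byte char #5 = 7A.
Leading byte 0x7A = 01111010 matches 0xxxxxxx → 1-byte sequence.
Byte 1: 0x7A = 01111010, payload 1111010 (7 bits).
Concatenate: 1111010 = 0x7A (7 bits → U+007A).

U+007A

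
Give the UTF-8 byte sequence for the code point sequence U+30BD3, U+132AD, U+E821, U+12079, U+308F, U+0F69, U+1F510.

U+30BD3: 4-byte form → F0 B0 AF 93.
U+132AD: 4-byte form → F0 93 8A AD.
U+E821: 3-byte form → EE A0 A1.
U+12079: 4-byte form → F0 92 81 B9.
U+308F: 3-byte form → E3 82 8F.
U+0F69: 3-byte form → E0 BD A9.
U+1F510: 4-byte form → F0 9F 94 90.
Concatenated (25 bytes): F0 B0 AF 93 F0 93 8A AD EE A0 A1 F0 92 81 B9 E3 82 8F E0 BD A9 F0 9F 94 90.

F0 B0 AF 93 F0 93 8A AD EE A0 A1 F0 92 81 B9 E3 82 8F E0 BD A9 F0 9F 94 90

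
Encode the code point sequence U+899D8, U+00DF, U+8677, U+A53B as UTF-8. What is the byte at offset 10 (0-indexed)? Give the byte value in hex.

U+899D8 → 4-byte form F2 89 A7 98 at offsets 0–3.
U+00DF → 2-byte form C3 9F at offsets 4–5.
U+8677 → 3-byte form E8 99 B7 at offsets 6–8.
U+A53B → 3-byte form EA 94 BB at offsets 9–11.
Offset 10 falls in char 4's range; it's byte 2 of EA 94 BB = 0x94.

0x94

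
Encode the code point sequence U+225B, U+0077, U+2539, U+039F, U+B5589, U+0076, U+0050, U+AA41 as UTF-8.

E2 89 9B 77 E2 94 B9 CE 9F F2 B5 96 89 76 50 EA A9 81

U+225B: 3-byte form → E2 89 9B.
U+0077: 1-byte form → 77.
U+2539: 3-byte form → E2 94 B9.
U+039F: 2-byte form → CE 9F.
U+B5589: 4-byte form → F2 B5 96 89.
U+0076: 1-byte form → 76.
U+0050: 1-byte form → 50.
U+AA41: 3-byte form → EA A9 81.
Concatenated (18 bytes): E2 89 9B 77 E2 94 B9 CE 9F F2 B5 96 89 76 50 EA A9 81.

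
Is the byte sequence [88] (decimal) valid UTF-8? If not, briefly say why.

Leading byte 0x58 = 01011000 → 1-byte form.

valid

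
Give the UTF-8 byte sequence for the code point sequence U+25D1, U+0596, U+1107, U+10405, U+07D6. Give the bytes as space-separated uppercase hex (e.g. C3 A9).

U+25D1: 3-byte form → E2 97 91.
U+0596: 2-byte form → D6 96.
U+1107: 3-byte form → E1 84 87.
U+10405: 4-byte form → F0 90 90 85.
U+07D6: 2-byte form → DF 96.
Concatenated (14 bytes): E2 97 91 D6 96 E1 84 87 F0 90 90 85 DF 96.

E2 97 91 D6 96 E1 84 87 F0 90 90 85 DF 96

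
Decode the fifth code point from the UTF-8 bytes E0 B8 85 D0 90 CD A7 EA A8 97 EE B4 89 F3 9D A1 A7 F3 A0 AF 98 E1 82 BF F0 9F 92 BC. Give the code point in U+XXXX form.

U+ED09

Offset 0: leading byte 0xE0 = 11100000 → 3-byte char #1 = E0 B8 85.
Offset 3: leading byte 0xD0 = 11010000 → 2-byte char #2 = D0 90.
Offset 5: leading byte 0xCD = 11001101 → 2-byte char #3 = CD A7.
Offset 7: leading byte 0xEA = 11101010 → 3-byte char #4 = EA A8 97.
Offset 10: leading byte 0xEE = 11101110 → 3-byte char #5 = EE B4 89.
Leading byte 0xEE = 11101110 matches 1110xxxx → 3-byte sequence.
Byte 1: 0xEE = 11101110, payload 1110 (4 bits).
Byte 2: 0xB4 = 10110100 (10xxxxxx ✓), payload 110100.
Byte 3: 0x89 = 10001001 (10xxxxxx ✓), payload 001001.
Concatenate: 1110110100001001 = 0xED09 (16 bits → U+ED09).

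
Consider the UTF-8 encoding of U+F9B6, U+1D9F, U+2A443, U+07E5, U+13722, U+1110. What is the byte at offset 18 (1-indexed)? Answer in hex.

0x84

1-indexed offset 18 is 0-indexed offset 17.
U+F9B6 → 3-byte form EF A6 B6 at offsets 0–2.
U+1D9F → 3-byte form E1 B6 9F at offsets 3–5.
U+2A443 → 4-byte form F0 AA 91 83 at offsets 6–9.
U+07E5 → 2-byte form DF A5 at offsets 10–11.
U+13722 → 4-byte form F0 93 9C A2 at offsets 12–15.
U+1110 → 3-byte form E1 84 90 at offsets 16–18.
Offset 17 falls in char 6's range; it's byte 2 of E1 84 90 = 0x84.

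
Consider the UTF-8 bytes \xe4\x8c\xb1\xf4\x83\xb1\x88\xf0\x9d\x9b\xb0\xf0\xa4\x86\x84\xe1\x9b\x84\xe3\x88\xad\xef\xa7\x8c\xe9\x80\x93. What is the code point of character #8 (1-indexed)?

Offset 0: leading byte 0xE4 = 11100100 → 3-byte char #1 = E4 8C B1.
Offset 3: leading byte 0xF4 = 11110100 → 4-byte char #2 = F4 83 B1 88.
Offset 7: leading byte 0xF0 = 11110000 → 4-byte char #3 = F0 9D 9B B0.
Offset 11: leading byte 0xF0 = 11110000 → 4-byte char #4 = F0 A4 86 84.
Offset 15: leading byte 0xE1 = 11100001 → 3-byte char #5 = E1 9B 84.
Offset 18: leading byte 0xE3 = 11100011 → 3-byte char #6 = E3 88 AD.
Offset 21: leading byte 0xEF = 11101111 → 3-byte char #7 = EF A7 8C.
Offset 24: leading byte 0xE9 = 11101001 → 3-byte char #8 = E9 80 93.
Leading byte 0xE9 = 11101001 matches 1110xxxx → 3-byte sequence.
Byte 1: 0xE9 = 11101001, payload 1001 (4 bits).
Byte 2: 0x80 = 10000000 (10xxxxxx ✓), payload 000000.
Byte 3: 0x93 = 10010011 (10xxxxxx ✓), payload 010011.
Concatenate: 1001000000010011 = 0x9013 (16 bits → U+9013).

U+9013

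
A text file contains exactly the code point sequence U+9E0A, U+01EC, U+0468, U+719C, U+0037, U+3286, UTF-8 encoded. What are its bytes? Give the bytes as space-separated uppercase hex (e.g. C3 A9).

E9 B8 8A C7 AC D1 A8 E7 86 9C 37 E3 8A 86

U+9E0A: 3-byte form → E9 B8 8A.
U+01EC: 2-byte form → C7 AC.
U+0468: 2-byte form → D1 A8.
U+719C: 3-byte form → E7 86 9C.
U+0037: 1-byte form → 37.
U+3286: 3-byte form → E3 8A 86.
Concatenated (14 bytes): E9 B8 8A C7 AC D1 A8 E7 86 9C 37 E3 8A 86.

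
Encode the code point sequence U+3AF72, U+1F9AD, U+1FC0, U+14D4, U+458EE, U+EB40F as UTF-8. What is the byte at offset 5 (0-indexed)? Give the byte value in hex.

U+3AF72 → 4-byte form F0 BA BD B2 at offsets 0–3.
U+1F9AD → 4-byte form F0 9F A6 AD at offsets 4–7.
Offset 5 falls in char 2's range; it's byte 2 of F0 9F A6 AD = 0x9F.

0x9F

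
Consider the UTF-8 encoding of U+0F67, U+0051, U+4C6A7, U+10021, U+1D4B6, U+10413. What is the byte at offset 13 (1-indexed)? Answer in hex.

0xF0

1-indexed offset 13 is 0-indexed offset 12.
U+0F67 → 3-byte form E0 BD A7 at offsets 0–2.
U+0051 → 1-byte form 51 at offsets 3–3.
U+4C6A7 → 4-byte form F1 8C 9A A7 at offsets 4–7.
U+10021 → 4-byte form F0 90 80 A1 at offsets 8–11.
U+1D4B6 → 4-byte form F0 9D 92 B6 at offsets 12–15.
Offset 12 falls in char 5's range; it's byte 1 of F0 9D 92 B6 = 0xF0.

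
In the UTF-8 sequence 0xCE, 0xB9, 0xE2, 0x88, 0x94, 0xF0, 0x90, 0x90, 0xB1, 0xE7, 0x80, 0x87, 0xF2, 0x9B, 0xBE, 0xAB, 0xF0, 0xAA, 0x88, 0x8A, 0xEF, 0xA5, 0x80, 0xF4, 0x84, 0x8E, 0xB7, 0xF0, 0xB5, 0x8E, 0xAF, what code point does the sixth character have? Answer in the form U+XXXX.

Offset 0: leading byte 0xCE = 11001110 → 2-byte char #1 = CE B9.
Offset 2: leading byte 0xE2 = 11100010 → 3-byte char #2 = E2 88 94.
Offset 5: leading byte 0xF0 = 11110000 → 4-byte char #3 = F0 90 90 B1.
Offset 9: leading byte 0xE7 = 11100111 → 3-byte char #4 = E7 80 87.
Offset 12: leading byte 0xF2 = 11110010 → 4-byte char #5 = F2 9B BE AB.
Offset 16: leading byte 0xF0 = 11110000 → 4-byte char #6 = F0 AA 88 8A.
Leading byte 0xF0 = 11110000 matches 11110xxx → 4-byte sequence.
Byte 1: 0xF0 = 11110000, payload 000 (3 bits).
Byte 2: 0xAA = 10101010 (10xxxxxx ✓), payload 101010.
Byte 3: 0x88 = 10001000 (10xxxxxx ✓), payload 001000.
Byte 4: 0x8A = 10001010 (10xxxxxx ✓), payload 001010.
Concatenate: 000101010001000001010 = 0x2A20A (21 bits → U+2A20A).

U+2A20A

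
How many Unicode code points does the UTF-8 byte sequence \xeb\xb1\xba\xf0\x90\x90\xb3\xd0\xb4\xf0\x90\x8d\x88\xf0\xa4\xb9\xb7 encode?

5

Byte at offset 0: 0xEB = 11101011 → 3-byte char (#1). Advance 3.
Byte at offset 3: 0xF0 = 11110000 → 4-byte char (#2). Advance 4.
Byte at offset 7: 0xD0 = 11010000 → 2-byte char (#3). Advance 2.
Byte at offset 9: 0xF0 = 11110000 → 4-byte char (#4). Advance 4.
Byte at offset 13: 0xF0 = 11110000 → 4-byte char (#5). Advance 4.
Reached end at offset 17 after 5 code points.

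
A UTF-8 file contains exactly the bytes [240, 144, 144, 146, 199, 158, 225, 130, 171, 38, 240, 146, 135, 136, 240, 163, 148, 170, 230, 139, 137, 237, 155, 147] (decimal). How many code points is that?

8

Byte at offset 0: 0xF0 = 11110000 → 4-byte char (#1). Advance 4.
Byte at offset 4: 0xC7 = 11000111 → 2-byte char (#2). Advance 2.
Byte at offset 6: 0xE1 = 11100001 → 3-byte char (#3). Advance 3.
Byte at offset 9: 0x26 = 00100110 → 1-byte char (#4). Advance 1.
Byte at offset 10: 0xF0 = 11110000 → 4-byte char (#5). Advance 4.
Byte at offset 14: 0xF0 = 11110000 → 4-byte char (#6). Advance 4.
Byte at offset 18: 0xE6 = 11100110 → 3-byte char (#7). Advance 3.
Byte at offset 21: 0xED = 11101101 → 3-byte char (#8). Advance 3.
Reached end at offset 24 after 8 code points.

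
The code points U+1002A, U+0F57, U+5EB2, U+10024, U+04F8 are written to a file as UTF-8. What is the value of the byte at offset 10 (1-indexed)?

1-indexed offset 10 is 0-indexed offset 9.
U+1002A → 4-byte form F0 90 80 AA at offsets 0–3.
U+0F57 → 3-byte form E0 BD 97 at offsets 4–6.
U+5EB2 → 3-byte form E5 BA B2 at offsets 7–9.
Offset 9 falls in char 3's range; it's byte 3 of E5 BA B2 = 0xB2.

0xB2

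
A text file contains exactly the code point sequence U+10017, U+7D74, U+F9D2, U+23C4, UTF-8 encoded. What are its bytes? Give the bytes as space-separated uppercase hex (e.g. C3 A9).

F0 90 80 97 E7 B5 B4 EF A7 92 E2 8F 84

U+10017: 4-byte form → F0 90 80 97.
U+7D74: 3-byte form → E7 B5 B4.
U+F9D2: 3-byte form → EF A7 92.
U+23C4: 3-byte form → E2 8F 84.
Concatenated (13 bytes): F0 90 80 97 E7 B5 B4 EF A7 92 E2 8F 84.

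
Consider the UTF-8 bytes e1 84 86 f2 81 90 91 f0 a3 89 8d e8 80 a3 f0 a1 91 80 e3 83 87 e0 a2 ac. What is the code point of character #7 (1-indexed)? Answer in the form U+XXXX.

Offset 0: leading byte 0xE1 = 11100001 → 3-byte char #1 = E1 84 86.
Offset 3: leading byte 0xF2 = 11110010 → 4-byte char #2 = F2 81 90 91.
Offset 7: leading byte 0xF0 = 11110000 → 4-byte char #3 = F0 A3 89 8D.
Offset 11: leading byte 0xE8 = 11101000 → 3-byte char #4 = E8 80 A3.
Offset 14: leading byte 0xF0 = 11110000 → 4-byte char #5 = F0 A1 91 80.
Offset 18: leading byte 0xE3 = 11100011 → 3-byte char #6 = E3 83 87.
Offset 21: leading byte 0xE0 = 11100000 → 3-byte char #7 = E0 A2 AC.
Leading byte 0xE0 = 11100000 matches 1110xxxx → 3-byte sequence.
Byte 1: 0xE0 = 11100000, payload 0000 (4 bits).
Byte 2: 0xA2 = 10100010 (10xxxxxx ✓), payload 100010.
Byte 3: 0xAC = 10101100 (10xxxxxx ✓), payload 101100.
Concatenate: 0000100010101100 = 0x8AC (16 bits → U+08AC).

U+08AC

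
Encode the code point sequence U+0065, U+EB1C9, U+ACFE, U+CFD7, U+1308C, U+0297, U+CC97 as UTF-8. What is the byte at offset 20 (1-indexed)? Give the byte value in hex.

1-indexed offset 20 is 0-indexed offset 19.
U+0065 → 1-byte form 65 at offsets 0–0.
U+EB1C9 → 4-byte form F3 AB 87 89 at offsets 1–4.
U+ACFE → 3-byte form EA B3 BE at offsets 5–7.
U+CFD7 → 3-byte form EC BF 97 at offsets 8–10.
U+1308C → 4-byte form F0 93 82 8C at offsets 11–14.
U+0297 → 2-byte form CA 97 at offsets 15–16.
U+CC97 → 3-byte form EC B2 97 at offsets 17–19.
Offset 19 falls in char 7's range; it's byte 3 of EC B2 97 = 0x97.

0x97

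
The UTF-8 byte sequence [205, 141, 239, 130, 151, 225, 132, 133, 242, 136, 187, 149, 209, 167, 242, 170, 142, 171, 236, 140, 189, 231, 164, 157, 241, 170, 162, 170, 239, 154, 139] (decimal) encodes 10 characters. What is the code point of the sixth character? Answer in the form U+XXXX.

U+AA3AB

Offset 0: leading byte 0xCD = 11001101 → 2-byte char #1 = CD 8D.
Offset 2: leading byte 0xEF = 11101111 → 3-byte char #2 = EF 82 97.
Offset 5: leading byte 0xE1 = 11100001 → 3-byte char #3 = E1 84 85.
Offset 8: leading byte 0xF2 = 11110010 → 4-byte char #4 = F2 88 BB 95.
Offset 12: leading byte 0xD1 = 11010001 → 2-byte char #5 = D1 A7.
Offset 14: leading byte 0xF2 = 11110010 → 4-byte char #6 = F2 AA 8E AB.
Leading byte 0xF2 = 11110010 matches 11110xxx → 4-byte sequence.
Byte 1: 0xF2 = 11110010, payload 010 (3 bits).
Byte 2: 0xAA = 10101010 (10xxxxxx ✓), payload 101010.
Byte 3: 0x8E = 10001110 (10xxxxxx ✓), payload 001110.
Byte 4: 0xAB = 10101011 (10xxxxxx ✓), payload 101011.
Concatenate: 010101010001110101011 = 0xAA3AB (21 bits → U+AA3AB).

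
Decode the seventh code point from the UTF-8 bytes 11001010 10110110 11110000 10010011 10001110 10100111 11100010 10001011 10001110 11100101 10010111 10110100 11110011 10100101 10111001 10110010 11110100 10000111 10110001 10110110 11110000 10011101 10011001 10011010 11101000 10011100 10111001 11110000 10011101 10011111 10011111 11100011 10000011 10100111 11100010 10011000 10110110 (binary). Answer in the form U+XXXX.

Offset 0: leading byte 0xCA = 11001010 → 2-byte char #1 = CA B6.
Offset 2: leading byte 0xF0 = 11110000 → 4-byte char #2 = F0 93 8E A7.
Offset 6: leading byte 0xE2 = 11100010 → 3-byte char #3 = E2 8B 8E.
Offset 9: leading byte 0xE5 = 11100101 → 3-byte char #4 = E5 97 B4.
Offset 12: leading byte 0xF3 = 11110011 → 4-byte char #5 = F3 A5 B9 B2.
Offset 16: leading byte 0xF4 = 11110100 → 4-byte char #6 = F4 87 B1 B6.
Offset 20: leading byte 0xF0 = 11110000 → 4-byte char #7 = F0 9D 99 9A.
Leading byte 0xF0 = 11110000 matches 11110xxx → 4-byte sequence.
Byte 1: 0xF0 = 11110000, payload 000 (3 bits).
Byte 2: 0x9D = 10011101 (10xxxxxx ✓), payload 011101.
Byte 3: 0x99 = 10011001 (10xxxxxx ✓), payload 011001.
Byte 4: 0x9A = 10011010 (10xxxxxx ✓), payload 011010.
Concatenate: 000011101011001011010 = 0x1D65A (21 bits → U+1D65A).

U+1D65A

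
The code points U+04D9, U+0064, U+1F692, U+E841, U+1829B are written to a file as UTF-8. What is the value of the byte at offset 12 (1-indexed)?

0x98

1-indexed offset 12 is 0-indexed offset 11.
U+04D9 → 2-byte form D3 99 at offsets 0–1.
U+0064 → 1-byte form 64 at offsets 2–2.
U+1F692 → 4-byte form F0 9F 9A 92 at offsets 3–6.
U+E841 → 3-byte form EE A1 81 at offsets 7–9.
U+1829B → 4-byte form F0 98 8A 9B at offsets 10–13.
Offset 11 falls in char 5's range; it's byte 2 of F0 98 8A 9B = 0x98.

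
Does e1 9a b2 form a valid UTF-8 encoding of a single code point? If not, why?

valid

Leading byte 0xE1 = 11100001 → 3-byte form.
Continuation bytes 0x9A=10011010, 0xB2=10110010 all match 10xxxxxx.
Decoded value 0x16B2 is ≥ 0x800 (shortest form) and not a surrogate.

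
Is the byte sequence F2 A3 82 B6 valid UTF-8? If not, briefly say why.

Leading byte 0xF2 = 11110010 → 4-byte form.
Continuation bytes 0xA3=10100011, 0x82=10000010, 0xB6=10110110 all match 10xxxxxx.
Decoded value 0xA30B6 is ≥ 0x10000 (shortest form) and not a surrogate.

valid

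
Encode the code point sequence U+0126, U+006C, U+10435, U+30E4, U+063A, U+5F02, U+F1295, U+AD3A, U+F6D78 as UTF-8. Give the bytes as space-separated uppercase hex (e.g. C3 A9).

U+0126: 2-byte form → C4 A6.
U+006C: 1-byte form → 6C.
U+10435: 4-byte form → F0 90 90 B5.
U+30E4: 3-byte form → E3 83 A4.
U+063A: 2-byte form → D8 BA.
U+5F02: 3-byte form → E5 BC 82.
U+F1295: 4-byte form → F3 B1 8A 95.
U+AD3A: 3-byte form → EA B4 BA.
U+F6D78: 4-byte form → F3 B6 B5 B8.
Concatenated (26 bytes): C4 A6 6C F0 90 90 B5 E3 83 A4 D8 BA E5 BC 82 F3 B1 8A 95 EA B4 BA F3 B6 B5 B8.

C4 A6 6C F0 90 90 B5 E3 83 A4 D8 BA E5 BC 82 F3 B1 8A 95 EA B4 BA F3 B6 B5 B8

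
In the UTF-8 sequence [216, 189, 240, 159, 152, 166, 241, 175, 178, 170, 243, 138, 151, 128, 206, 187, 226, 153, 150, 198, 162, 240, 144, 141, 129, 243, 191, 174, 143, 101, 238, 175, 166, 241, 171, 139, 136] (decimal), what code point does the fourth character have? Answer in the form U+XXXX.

U+CA5C0

Offset 0: leading byte 0xD8 = 11011000 → 2-byte char #1 = D8 BD.
Offset 2: leading byte 0xF0 = 11110000 → 4-byte char #2 = F0 9F 98 A6.
Offset 6: leading byte 0xF1 = 11110001 → 4-byte char #3 = F1 AF B2 AA.
Offset 10: leading byte 0xF3 = 11110011 → 4-byte char #4 = F3 8A 97 80.
Leading byte 0xF3 = 11110011 matches 11110xxx → 4-byte sequence.
Byte 1: 0xF3 = 11110011, payload 011 (3 bits).
Byte 2: 0x8A = 10001010 (10xxxxxx ✓), payload 001010.
Byte 3: 0x97 = 10010111 (10xxxxxx ✓), payload 010111.
Byte 4: 0x80 = 10000000 (10xxxxxx ✓), payload 000000.
Concatenate: 011001010010111000000 = 0xCA5C0 (21 bits → U+CA5C0).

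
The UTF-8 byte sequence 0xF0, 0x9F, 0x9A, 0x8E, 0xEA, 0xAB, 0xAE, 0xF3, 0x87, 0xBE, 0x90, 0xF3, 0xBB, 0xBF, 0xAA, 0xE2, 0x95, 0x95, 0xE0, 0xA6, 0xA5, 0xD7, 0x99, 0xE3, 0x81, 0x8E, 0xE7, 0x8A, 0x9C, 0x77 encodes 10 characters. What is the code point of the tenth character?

Offset 0: leading byte 0xF0 = 11110000 → 4-byte char #1 = F0 9F 9A 8E.
Offset 4: leading byte 0xEA = 11101010 → 3-byte char #2 = EA AB AE.
Offset 7: leading byte 0xF3 = 11110011 → 4-byte char #3 = F3 87 BE 90.
Offset 11: leading byte 0xF3 = 11110011 → 4-byte char #4 = F3 BB BF AA.
Offset 15: leading byte 0xE2 = 11100010 → 3-byte char #5 = E2 95 95.
Offset 18: leading byte 0xE0 = 11100000 → 3-byte char #6 = E0 A6 A5.
Offset 21: leading byte 0xD7 = 11010111 → 2-byte char #7 = D7 99.
Offset 23: leading byte 0xE3 = 11100011 → 3-byte char #8 = E3 81 8E.
Offset 26: leading byte 0xE7 = 11100111 → 3-byte char #9 = E7 8A 9C.
Offset 29: leading byte 0x77 = 01110111 → 1-byte char #10 = 77.
Leading byte 0x77 = 01110111 matches 0xxxxxxx → 1-byte sequence.
Byte 1: 0x77 = 01110111, payload 1110111 (7 bits).
Concatenate: 1110111 = 0x77 (7 bits → U+0077).

U+0077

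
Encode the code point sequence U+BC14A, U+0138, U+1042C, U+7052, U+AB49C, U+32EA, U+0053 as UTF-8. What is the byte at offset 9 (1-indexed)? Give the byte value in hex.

0x90

1-indexed offset 9 is 0-indexed offset 8.
U+BC14A → 4-byte form F2 BC 85 8A at offsets 0–3.
U+0138 → 2-byte form C4 B8 at offsets 4–5.
U+1042C → 4-byte form F0 90 90 AC at offsets 6–9.
Offset 8 falls in char 3's range; it's byte 3 of F0 90 90 AC = 0x90.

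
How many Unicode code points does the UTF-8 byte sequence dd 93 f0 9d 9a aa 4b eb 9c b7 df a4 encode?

5

Byte at offset 0: 0xDD = 11011101 → 2-byte char (#1). Advance 2.
Byte at offset 2: 0xF0 = 11110000 → 4-byte char (#2). Advance 4.
Byte at offset 6: 0x4B = 01001011 → 1-byte char (#3). Advance 1.
Byte at offset 7: 0xEB = 11101011 → 3-byte char (#4). Advance 3.
Byte at offset 10: 0xDF = 11011111 → 2-byte char (#5). Advance 2.
Reached end at offset 12 after 5 code points.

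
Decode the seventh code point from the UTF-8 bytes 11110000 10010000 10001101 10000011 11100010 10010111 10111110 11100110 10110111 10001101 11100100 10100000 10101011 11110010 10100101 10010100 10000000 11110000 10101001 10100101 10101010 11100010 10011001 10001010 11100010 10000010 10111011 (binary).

U+264A

Offset 0: leading byte 0xF0 = 11110000 → 4-byte char #1 = F0 90 8D 83.
Offset 4: leading byte 0xE2 = 11100010 → 3-byte char #2 = E2 97 BE.
Offset 7: leading byte 0xE6 = 11100110 → 3-byte char #3 = E6 B7 8D.
Offset 10: leading byte 0xE4 = 11100100 → 3-byte char #4 = E4 A0 AB.
Offset 13: leading byte 0xF2 = 11110010 → 4-byte char #5 = F2 A5 94 80.
Offset 17: leading byte 0xF0 = 11110000 → 4-byte char #6 = F0 A9 A5 AA.
Offset 21: leading byte 0xE2 = 11100010 → 3-byte char #7 = E2 99 8A.
Leading byte 0xE2 = 11100010 matches 1110xxxx → 3-byte sequence.
Byte 1: 0xE2 = 11100010, payload 0010 (4 bits).
Byte 2: 0x99 = 10011001 (10xxxxxx ✓), payload 011001.
Byte 3: 0x8A = 10001010 (10xxxxxx ✓), payload 001010.
Concatenate: 0010011001001010 = 0x264A (16 bits → U+264A).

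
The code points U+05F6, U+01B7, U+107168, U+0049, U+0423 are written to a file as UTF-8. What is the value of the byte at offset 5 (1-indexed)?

0xF4

1-indexed offset 5 is 0-indexed offset 4.
U+05F6 → 2-byte form D7 B6 at offsets 0–1.
U+01B7 → 2-byte form C6 B7 at offsets 2–3.
U+107168 → 4-byte form F4 87 85 A8 at offsets 4–7.
Offset 4 falls in char 3's range; it's byte 1 of F4 87 85 A8 = 0xF4.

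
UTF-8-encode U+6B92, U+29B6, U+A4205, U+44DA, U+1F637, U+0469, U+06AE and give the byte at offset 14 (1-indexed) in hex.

1-indexed offset 14 is 0-indexed offset 13.
U+6B92 → 3-byte form E6 AE 92 at offsets 0–2.
U+29B6 → 3-byte form E2 A6 B6 at offsets 3–5.
U+A4205 → 4-byte form F2 A4 88 85 at offsets 6–9.
U+44DA → 3-byte form E4 93 9A at offsets 10–12.
U+1F637 → 4-byte form F0 9F 98 B7 at offsets 13–16.
Offset 13 falls in char 5's range; it's byte 1 of F0 9F 98 B7 = 0xF0.

0xF0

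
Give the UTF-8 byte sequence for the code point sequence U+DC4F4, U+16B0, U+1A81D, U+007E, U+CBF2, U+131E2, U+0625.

U+DC4F4: 4-byte form → F3 9C 93 B4.
U+16B0: 3-byte form → E1 9A B0.
U+1A81D: 4-byte form → F0 9A A0 9D.
U+007E: 1-byte form → 7E.
U+CBF2: 3-byte form → EC AF B2.
U+131E2: 4-byte form → F0 93 87 A2.
U+0625: 2-byte form → D8 A5.
Concatenated (21 bytes): F3 9C 93 B4 E1 9A B0 F0 9A A0 9D 7E EC AF B2 F0 93 87 A2 D8 A5.

F3 9C 93 B4 E1 9A B0 F0 9A A0 9D 7E EC AF B2 F0 93 87 A2 D8 A5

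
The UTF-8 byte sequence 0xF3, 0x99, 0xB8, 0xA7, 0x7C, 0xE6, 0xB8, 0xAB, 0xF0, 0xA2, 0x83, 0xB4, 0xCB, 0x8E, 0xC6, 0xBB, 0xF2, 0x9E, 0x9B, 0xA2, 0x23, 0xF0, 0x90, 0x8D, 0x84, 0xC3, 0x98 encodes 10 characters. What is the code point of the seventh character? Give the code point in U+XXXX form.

Offset 0: leading byte 0xF3 = 11110011 → 4-byte char #1 = F3 99 B8 A7.
Offset 4: leading byte 0x7C = 01111100 → 1-byte char #2 = 7C.
Offset 5: leading byte 0xE6 = 11100110 → 3-byte char #3 = E6 B8 AB.
Offset 8: leading byte 0xF0 = 11110000 → 4-byte char #4 = F0 A2 83 B4.
Offset 12: leading byte 0xCB = 11001011 → 2-byte char #5 = CB 8E.
Offset 14: leading byte 0xC6 = 11000110 → 2-byte char #6 = C6 BB.
Offset 16: leading byte 0xF2 = 11110010 → 4-byte char #7 = F2 9E 9B A2.
Leading byte 0xF2 = 11110010 matches 11110xxx → 4-byte sequence.
Byte 1: 0xF2 = 11110010, payload 010 (3 bits).
Byte 2: 0x9E = 10011110 (10xxxxxx ✓), payload 011110.
Byte 3: 0x9B = 10011011 (10xxxxxx ✓), payload 011011.
Byte 4: 0xA2 = 10100010 (10xxxxxx ✓), payload 100010.
Concatenate: 010011110011011100010 = 0x9E6E2 (21 bits → U+9E6E2).

U+9E6E2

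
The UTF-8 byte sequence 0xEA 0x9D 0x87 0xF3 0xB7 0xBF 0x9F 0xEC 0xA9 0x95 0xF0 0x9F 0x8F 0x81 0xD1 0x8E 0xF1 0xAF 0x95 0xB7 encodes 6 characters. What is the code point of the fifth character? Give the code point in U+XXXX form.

Offset 0: leading byte 0xEA = 11101010 → 3-byte char #1 = EA 9D 87.
Offset 3: leading byte 0xF3 = 11110011 → 4-byte char #2 = F3 B7 BF 9F.
Offset 7: leading byte 0xEC = 11101100 → 3-byte char #3 = EC A9 95.
Offset 10: leading byte 0xF0 = 11110000 → 4-byte char #4 = F0 9F 8F 81.
Offset 14: leading byte 0xD1 = 11010001 → 2-byte char #5 = D1 8E.
Leading byte 0xD1 = 11010001 matches 110xxxxx → 2-byte sequence.
Byte 1: 0xD1 = 11010001, payload 10001 (5 bits).
Byte 2: 0x8E = 10001110 (10xxxxxx ✓), payload 001110.
Concatenate: 10001001110 = 0x44E (11 bits → U+044E).

U+044E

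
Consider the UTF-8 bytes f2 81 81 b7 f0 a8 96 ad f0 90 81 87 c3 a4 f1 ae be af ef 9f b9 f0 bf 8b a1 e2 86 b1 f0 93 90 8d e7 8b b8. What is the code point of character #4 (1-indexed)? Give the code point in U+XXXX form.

U+00E4

Offset 0: leading byte 0xF2 = 11110010 → 4-byte char #1 = F2 81 81 B7.
Offset 4: leading byte 0xF0 = 11110000 → 4-byte char #2 = F0 A8 96 AD.
Offset 8: leading byte 0xF0 = 11110000 → 4-byte char #3 = F0 90 81 87.
Offset 12: leading byte 0xC3 = 11000011 → 2-byte char #4 = C3 A4.
Leading byte 0xC3 = 11000011 matches 110xxxxx → 2-byte sequence.
Byte 1: 0xC3 = 11000011, payload 00011 (5 bits).
Byte 2: 0xA4 = 10100100 (10xxxxxx ✓), payload 100100.
Concatenate: 00011100100 = 0xE4 (11 bits → U+00E4).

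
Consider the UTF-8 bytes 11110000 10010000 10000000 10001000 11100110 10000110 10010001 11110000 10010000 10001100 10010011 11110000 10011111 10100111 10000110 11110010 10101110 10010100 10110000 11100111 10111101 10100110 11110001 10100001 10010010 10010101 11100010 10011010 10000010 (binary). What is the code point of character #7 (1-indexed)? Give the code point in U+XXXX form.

Offset 0: leading byte 0xF0 = 11110000 → 4-byte char #1 = F0 90 80 88.
Offset 4: leading byte 0xE6 = 11100110 → 3-byte char #2 = E6 86 91.
Offset 7: leading byte 0xF0 = 11110000 → 4-byte char #3 = F0 90 8C 93.
Offset 11: leading byte 0xF0 = 11110000 → 4-byte char #4 = F0 9F A7 86.
Offset 15: leading byte 0xF2 = 11110010 → 4-byte char #5 = F2 AE 94 B0.
Offset 19: leading byte 0xE7 = 11100111 → 3-byte char #6 = E7 BD A6.
Offset 22: leading byte 0xF1 = 11110001 → 4-byte char #7 = F1 A1 92 95.
Leading byte 0xF1 = 11110001 matches 11110xxx → 4-byte sequence.
Byte 1: 0xF1 = 11110001, payload 001 (3 bits).
Byte 2: 0xA1 = 10100001 (10xxxxxx ✓), payload 100001.
Byte 3: 0x92 = 10010010 (10xxxxxx ✓), payload 010010.
Byte 4: 0x95 = 10010101 (10xxxxxx ✓), payload 010101.
Concatenate: 001100001010010010101 = 0x61495 (21 bits → U+61495).

U+61495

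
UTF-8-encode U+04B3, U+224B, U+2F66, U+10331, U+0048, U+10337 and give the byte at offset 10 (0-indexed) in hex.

U+04B3 → 2-byte form D2 B3 at offsets 0–1.
U+224B → 3-byte form E2 89 8B at offsets 2–4.
U+2F66 → 3-byte form E2 BD A6 at offsets 5–7.
U+10331 → 4-byte form F0 90 8C B1 at offsets 8–11.
Offset 10 falls in char 4's range; it's byte 3 of F0 90 8C B1 = 0x8C.

0x8C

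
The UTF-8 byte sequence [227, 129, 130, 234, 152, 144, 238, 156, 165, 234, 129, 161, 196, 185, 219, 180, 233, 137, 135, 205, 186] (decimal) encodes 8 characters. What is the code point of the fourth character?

Offset 0: leading byte 0xE3 = 11100011 → 3-byte char #1 = E3 81 82.
Offset 3: leading byte 0xEA = 11101010 → 3-byte char #2 = EA 98 90.
Offset 6: leading byte 0xEE = 11101110 → 3-byte char #3 = EE 9C A5.
Offset 9: leading byte 0xEA = 11101010 → 3-byte char #4 = EA 81 A1.
Leading byte 0xEA = 11101010 matches 1110xxxx → 3-byte sequence.
Byte 1: 0xEA = 11101010, payload 1010 (4 bits).
Byte 2: 0x81 = 10000001 (10xxxxxx ✓), payload 000001.
Byte 3: 0xA1 = 10100001 (10xxxxxx ✓), payload 100001.
Concatenate: 1010000001100001 = 0xA061 (16 bits → U+A061).

U+A061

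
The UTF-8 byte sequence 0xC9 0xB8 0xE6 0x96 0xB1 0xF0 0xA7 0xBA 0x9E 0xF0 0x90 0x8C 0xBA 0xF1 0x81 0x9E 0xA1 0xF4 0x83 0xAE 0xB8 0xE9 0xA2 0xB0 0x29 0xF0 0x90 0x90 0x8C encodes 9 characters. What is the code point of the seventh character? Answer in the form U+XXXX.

U+98B0

Offset 0: leading byte 0xC9 = 11001001 → 2-byte char #1 = C9 B8.
Offset 2: leading byte 0xE6 = 11100110 → 3-byte char #2 = E6 96 B1.
Offset 5: leading byte 0xF0 = 11110000 → 4-byte char #3 = F0 A7 BA 9E.
Offset 9: leading byte 0xF0 = 11110000 → 4-byte char #4 = F0 90 8C BA.
Offset 13: leading byte 0xF1 = 11110001 → 4-byte char #5 = F1 81 9E A1.
Offset 17: leading byte 0xF4 = 11110100 → 4-byte char #6 = F4 83 AE B8.
Offset 21: leading byte 0xE9 = 11101001 → 3-byte char #7 = E9 A2 B0.
Leading byte 0xE9 = 11101001 matches 1110xxxx → 3-byte sequence.
Byte 1: 0xE9 = 11101001, payload 1001 (4 bits).
Byte 2: 0xA2 = 10100010 (10xxxxxx ✓), payload 100010.
Byte 3: 0xB0 = 10110000 (10xxxxxx ✓), payload 110000.
Concatenate: 1001100010110000 = 0x98B0 (16 bits → U+98B0).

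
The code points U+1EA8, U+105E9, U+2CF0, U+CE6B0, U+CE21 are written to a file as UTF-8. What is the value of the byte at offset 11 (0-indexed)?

0x8E

U+1EA8 → 3-byte form E1 BA A8 at offsets 0–2.
U+105E9 → 4-byte form F0 90 97 A9 at offsets 3–6.
U+2CF0 → 3-byte form E2 B3 B0 at offsets 7–9.
U+CE6B0 → 4-byte form F3 8E 9A B0 at offsets 10–13.
Offset 11 falls in char 4's range; it's byte 2 of F3 8E 9A B0 = 0x8E.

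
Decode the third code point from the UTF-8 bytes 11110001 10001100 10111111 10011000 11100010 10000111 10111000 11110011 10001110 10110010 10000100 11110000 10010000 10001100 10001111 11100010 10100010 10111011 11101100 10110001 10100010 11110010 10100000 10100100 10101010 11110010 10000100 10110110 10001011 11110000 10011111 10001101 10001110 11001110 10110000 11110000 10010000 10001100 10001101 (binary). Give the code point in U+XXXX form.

Offset 0: leading byte 0xF1 = 11110001 → 4-byte char #1 = F1 8C BF 98.
Offset 4: leading byte 0xE2 = 11100010 → 3-byte char #2 = E2 87 B8.
Offset 7: leading byte 0xF3 = 11110011 → 4-byte char #3 = F3 8E B2 84.
Leading byte 0xF3 = 11110011 matches 11110xxx → 4-byte sequence.
Byte 1: 0xF3 = 11110011, payload 011 (3 bits).
Byte 2: 0x8E = 10001110 (10xxxxxx ✓), payload 001110.
Byte 3: 0xB2 = 10110010 (10xxxxxx ✓), payload 110010.
Byte 4: 0x84 = 10000100 (10xxxxxx ✓), payload 000100.
Concatenate: 011001110110010000100 = 0xCEC84 (21 bits → U+CEC84).

U+CEC84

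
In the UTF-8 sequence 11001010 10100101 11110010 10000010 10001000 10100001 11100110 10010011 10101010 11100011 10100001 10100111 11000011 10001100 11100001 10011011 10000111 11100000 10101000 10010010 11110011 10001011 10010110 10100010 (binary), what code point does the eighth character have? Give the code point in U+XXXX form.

U+CB5A2

Offset 0: leading byte 0xCA = 11001010 → 2-byte char #1 = CA A5.
Offset 2: leading byte 0xF2 = 11110010 → 4-byte char #2 = F2 82 88 A1.
Offset 6: leading byte 0xE6 = 11100110 → 3-byte char #3 = E6 93 AA.
Offset 9: leading byte 0xE3 = 11100011 → 3-byte char #4 = E3 A1 A7.
Offset 12: leading byte 0xC3 = 11000011 → 2-byte char #5 = C3 8C.
Offset 14: leading byte 0xE1 = 11100001 → 3-byte char #6 = E1 9B 87.
Offset 17: leading byte 0xE0 = 11100000 → 3-byte char #7 = E0 A8 92.
Offset 20: leading byte 0xF3 = 11110011 → 4-byte char #8 = F3 8B 96 A2.
Leading byte 0xF3 = 11110011 matches 11110xxx → 4-byte sequence.
Byte 1: 0xF3 = 11110011, payload 011 (3 bits).
Byte 2: 0x8B = 10001011 (10xxxxxx ✓), payload 001011.
Byte 3: 0x96 = 10010110 (10xxxxxx ✓), payload 010110.
Byte 4: 0xA2 = 10100010 (10xxxxxx ✓), payload 100010.
Concatenate: 011001011010110100010 = 0xCB5A2 (21 bits → U+CB5A2).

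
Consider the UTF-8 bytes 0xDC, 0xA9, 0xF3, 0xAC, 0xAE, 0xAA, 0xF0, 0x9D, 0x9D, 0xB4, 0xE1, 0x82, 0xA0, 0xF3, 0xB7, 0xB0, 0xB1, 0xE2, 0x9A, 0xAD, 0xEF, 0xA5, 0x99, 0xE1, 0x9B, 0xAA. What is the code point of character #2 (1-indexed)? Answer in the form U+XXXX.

Offset 0: leading byte 0xDC = 11011100 → 2-byte char #1 = DC A9.
Offset 2: leading byte 0xF3 = 11110011 → 4-byte char #2 = F3 AC AE AA.
Leading byte 0xF3 = 11110011 matches 11110xxx → 4-byte sequence.
Byte 1: 0xF3 = 11110011, payload 011 (3 bits).
Byte 2: 0xAC = 10101100 (10xxxxxx ✓), payload 101100.
Byte 3: 0xAE = 10101110 (10xxxxxx ✓), payload 101110.
Byte 4: 0xAA = 10101010 (10xxxxxx ✓), payload 101010.
Concatenate: 011101100101110101010 = 0xECBAA (21 bits → U+ECBAA).

U+ECBAA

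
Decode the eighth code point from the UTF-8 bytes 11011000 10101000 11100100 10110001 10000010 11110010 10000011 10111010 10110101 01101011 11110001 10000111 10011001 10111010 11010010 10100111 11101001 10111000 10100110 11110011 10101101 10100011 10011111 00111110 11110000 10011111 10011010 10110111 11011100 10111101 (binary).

Offset 0: leading byte 0xD8 = 11011000 → 2-byte char #1 = D8 A8.
Offset 2: leading byte 0xE4 = 11100100 → 3-byte char #2 = E4 B1 82.
Offset 5: leading byte 0xF2 = 11110010 → 4-byte char #3 = F2 83 BA B5.
Offset 9: leading byte 0x6B = 01101011 → 1-byte char #4 = 6B.
Offset 10: leading byte 0xF1 = 11110001 → 4-byte char #5 = F1 87 99 BA.
Offset 14: leading byte 0xD2 = 11010010 → 2-byte char #6 = D2 A7.
Offset 16: leading byte 0xE9 = 11101001 → 3-byte char #7 = E9 B8 A6.
Offset 19: leading byte 0xF3 = 11110011 → 4-byte char #8 = F3 AD A3 9F.
Leading byte 0xF3 = 11110011 matches 11110xxx → 4-byte sequence.
Byte 1: 0xF3 = 11110011, payload 011 (3 bits).
Byte 2: 0xAD = 10101101 (10xxxxxx ✓), payload 101101.
Byte 3: 0xA3 = 10100011 (10xxxxxx ✓), payload 100011.
Byte 4: 0x9F = 10011111 (10xxxxxx ✓), payload 011111.
Concatenate: 011101101100011011111 = 0xED8DF (21 bits → U+ED8DF).

U+ED8DF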